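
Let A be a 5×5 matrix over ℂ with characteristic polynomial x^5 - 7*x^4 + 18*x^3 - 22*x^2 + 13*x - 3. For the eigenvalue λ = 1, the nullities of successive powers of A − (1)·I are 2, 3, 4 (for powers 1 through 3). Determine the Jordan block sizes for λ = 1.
Block sizes for λ = 1: [3, 1]

From the dimensions of kernels of powers, the number of Jordan blocks of size at least j is d_j − d_{j−1} where d_j = dim ker(N^j) (with d_0 = 0). Computing the differences gives [2, 1, 1].
The number of blocks of size exactly k is (#blocks of size ≥ k) − (#blocks of size ≥ k + 1), so the partition is: 1 block(s) of size 1, 1 block(s) of size 3.
In nonincreasing order the block sizes are [3, 1].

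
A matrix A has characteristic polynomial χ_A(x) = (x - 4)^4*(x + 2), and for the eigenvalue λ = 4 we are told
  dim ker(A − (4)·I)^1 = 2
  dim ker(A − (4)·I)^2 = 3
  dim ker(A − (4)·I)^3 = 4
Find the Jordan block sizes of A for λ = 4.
Block sizes for λ = 4: [3, 1]

From the dimensions of kernels of powers, the number of Jordan blocks of size at least j is d_j − d_{j−1} where d_j = dim ker(N^j) (with d_0 = 0). Computing the differences gives [2, 1, 1].
The number of blocks of size exactly k is (#blocks of size ≥ k) − (#blocks of size ≥ k + 1), so the partition is: 1 block(s) of size 1, 1 block(s) of size 3.
In nonincreasing order the block sizes are [3, 1].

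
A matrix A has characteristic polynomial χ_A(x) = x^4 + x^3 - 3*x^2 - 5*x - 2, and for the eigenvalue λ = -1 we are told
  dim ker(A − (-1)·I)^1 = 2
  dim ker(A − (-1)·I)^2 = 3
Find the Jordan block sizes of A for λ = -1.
Block sizes for λ = -1: [2, 1]

From the dimensions of kernels of powers, the number of Jordan blocks of size at least j is d_j − d_{j−1} where d_j = dim ker(N^j) (with d_0 = 0). Computing the differences gives [2, 1].
The number of blocks of size exactly k is (#blocks of size ≥ k) − (#blocks of size ≥ k + 1), so the partition is: 1 block(s) of size 1, 1 block(s) of size 2.
In nonincreasing order the block sizes are [2, 1].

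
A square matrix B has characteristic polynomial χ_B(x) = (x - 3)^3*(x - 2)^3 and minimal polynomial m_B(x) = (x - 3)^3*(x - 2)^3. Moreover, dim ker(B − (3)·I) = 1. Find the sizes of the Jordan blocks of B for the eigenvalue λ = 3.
Block sizes for λ = 3: [3]

Step 1 — from the characteristic polynomial, algebraic multiplicity of λ = 3 is 3. From dim ker(B − (3)·I) = 1, there are exactly 1 Jordan blocks for λ = 3.
Step 2 — from the minimal polynomial, the factor (x − 3)^3 tells us the largest block for λ = 3 has size 3.
Step 3 — with total size 3, 1 blocks, and largest block 3, the block sizes (in nonincreasing order) are [3].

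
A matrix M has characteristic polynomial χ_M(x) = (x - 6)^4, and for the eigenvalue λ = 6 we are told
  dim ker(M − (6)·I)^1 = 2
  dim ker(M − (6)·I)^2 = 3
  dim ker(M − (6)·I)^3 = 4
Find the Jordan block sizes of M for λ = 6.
Block sizes for λ = 6: [3, 1]

From the dimensions of kernels of powers, the number of Jordan blocks of size at least j is d_j − d_{j−1} where d_j = dim ker(N^j) (with d_0 = 0). Computing the differences gives [2, 1, 1].
The number of blocks of size exactly k is (#blocks of size ≥ k) − (#blocks of size ≥ k + 1), so the partition is: 1 block(s) of size 1, 1 block(s) of size 3.
In nonincreasing order the block sizes are [3, 1].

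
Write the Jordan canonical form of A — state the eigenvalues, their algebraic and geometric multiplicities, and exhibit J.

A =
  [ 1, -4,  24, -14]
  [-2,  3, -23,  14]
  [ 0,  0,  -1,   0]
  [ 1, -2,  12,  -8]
J_1(-2) ⊕ J_2(-1) ⊕ J_1(-1)

The characteristic polynomial is
  det(x·I − A) = x^4 + 5*x^3 + 9*x^2 + 7*x + 2 = (x + 1)^3*(x + 2)

Eigenvalues and multiplicities (the geometric multiplicity of λ is n − rank(A − λI), which equals the number of Jordan blocks for λ):
  λ = -2: algebraic multiplicity = 1, geometric multiplicity = 1
  λ = -1: algebraic multiplicity = 3, geometric multiplicity = 2

Determining the block sizes for each eigenvalue:
  λ = -2: one block (gm = 1), so the single block has size am = 1 → block sizes [1]
  λ = -1: 2 blocks summing to 3 forces exactly one block of size 2 and the rest size 1 → block sizes [2, 1]

Assembling the blocks gives a Jordan form
J =
  [-2,  0,  0,  0]
  [ 0, -1,  1,  0]
  [ 0,  0, -1,  0]
  [ 0,  0,  0, -1]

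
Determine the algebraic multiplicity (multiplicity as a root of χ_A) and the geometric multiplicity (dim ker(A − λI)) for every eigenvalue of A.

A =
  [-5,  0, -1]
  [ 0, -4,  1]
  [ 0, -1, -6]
λ = -5: alg = 3, geom = 1

Step 1 — factor the characteristic polynomial to read off the algebraic multiplicities:
  χ_A(x) = (x + 5)^3

Step 2 — compute geometric multiplicities via the rank-nullity identity g(λ) = n − rank(A − λI):
  rank(A − (-5)·I) = 2, so dim ker(A − (-5)·I) = n − 2 = 1

Summary:
  λ = -5: algebraic multiplicity = 3, geometric multiplicity = 1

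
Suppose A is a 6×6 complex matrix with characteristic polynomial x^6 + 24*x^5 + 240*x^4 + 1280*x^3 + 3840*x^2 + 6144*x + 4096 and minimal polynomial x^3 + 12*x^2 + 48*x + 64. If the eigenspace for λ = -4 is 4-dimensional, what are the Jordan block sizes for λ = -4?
Block sizes for λ = -4: [3, 1, 1, 1]

Step 1 — from the characteristic polynomial, algebraic multiplicity of λ = -4 is 6. From dim ker(A − (-4)·I) = 4, there are exactly 4 Jordan blocks for λ = -4.
Step 2 — from the minimal polynomial, the factor (x + 4)^3 tells us the largest block for λ = -4 has size 3.
Step 3 — with total size 6, 4 blocks, and largest block 3, the block sizes (in nonincreasing order) are [3, 1, 1, 1].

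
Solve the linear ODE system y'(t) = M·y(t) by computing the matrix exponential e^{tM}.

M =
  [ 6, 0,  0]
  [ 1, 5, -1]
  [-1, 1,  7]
e^{tM} =
  [exp(6*t), 0, 0]
  [t*exp(6*t), -t*exp(6*t) + exp(6*t), -t*exp(6*t)]
  [-t*exp(6*t), t*exp(6*t), t*exp(6*t) + exp(6*t)]

Strategy: write M = P · J · P⁻¹ where J is a Jordan canonical form, so e^{tM} = P · e^{tJ} · P⁻¹, and e^{tJ} can be computed block-by-block.

M has Jordan form
J =
  [6, 1, 0]
  [0, 6, 0]
  [0, 0, 6]
(up to reordering of blocks).

Per-block formulas:
  For a 1×1 block at λ = 6: exp(t · [6]) = [e^(6t)].
  For a 2×2 Jordan block J_2(6): exp(t · J_2(6)) = e^(6t)·(I + t·N), where N is the 2×2 nilpotent shift.

After assembling e^{tJ} and conjugating by P, we get:

e^{tM} =
  [exp(6*t), 0, 0]
  [t*exp(6*t), -t*exp(6*t) + exp(6*t), -t*exp(6*t)]
  [-t*exp(6*t), t*exp(6*t), t*exp(6*t) + exp(6*t)]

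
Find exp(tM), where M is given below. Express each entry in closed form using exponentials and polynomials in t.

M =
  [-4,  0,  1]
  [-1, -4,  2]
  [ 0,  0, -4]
e^{tM} =
  [exp(-4*t), 0, t*exp(-4*t)]
  [-t*exp(-4*t), exp(-4*t), -t^2*exp(-4*t)/2 + 2*t*exp(-4*t)]
  [0, 0, exp(-4*t)]

Strategy: write M = P · J · P⁻¹ where J is a Jordan canonical form, so e^{tM} = P · e^{tJ} · P⁻¹, and e^{tJ} can be computed block-by-block.

M has Jordan form
J =
  [-4,  1,  0]
  [ 0, -4,  1]
  [ 0,  0, -4]
(up to reordering of blocks).

Per-block formulas:
  For a 3×3 Jordan block J_3(-4): exp(t · J_3(-4)) = e^(-4t)·(I + t·N + (t^2/2)·N^2), where N is the 3×3 nilpotent shift.

After assembling e^{tJ} and conjugating by P, we get:

e^{tM} =
  [exp(-4*t), 0, t*exp(-4*t)]
  [-t*exp(-4*t), exp(-4*t), -t^2*exp(-4*t)/2 + 2*t*exp(-4*t)]
  [0, 0, exp(-4*t)]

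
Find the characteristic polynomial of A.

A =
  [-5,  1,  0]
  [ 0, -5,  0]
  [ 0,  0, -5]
x^3 + 15*x^2 + 75*x + 125

Expanding det(x·I − A) (e.g. by cofactor expansion or by noting that A is similar to its Jordan form J, which has the same characteristic polynomial as A) gives
  χ_A(x) = x^3 + 15*x^2 + 75*x + 125
which factors as (x + 5)^3. The eigenvalues (with algebraic multiplicities) are λ = -5 with multiplicity 3.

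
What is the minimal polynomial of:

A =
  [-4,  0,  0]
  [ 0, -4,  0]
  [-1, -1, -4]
x^2 + 8*x + 16

The characteristic polynomial is χ_A(x) = (x + 4)^3, so the eigenvalues are known. The minimal polynomial is
  m_A(x) = Π_λ (x − λ)^{k_λ}
where k_λ is the size of the *largest* Jordan block for λ (equivalently, the smallest k with (A − λI)^k v = 0 for every generalised eigenvector v of λ).

  λ = -4: largest Jordan block has size 2, contributing (x + 4)^2

So m_A(x) = (x + 4)^2 = x^2 + 8*x + 16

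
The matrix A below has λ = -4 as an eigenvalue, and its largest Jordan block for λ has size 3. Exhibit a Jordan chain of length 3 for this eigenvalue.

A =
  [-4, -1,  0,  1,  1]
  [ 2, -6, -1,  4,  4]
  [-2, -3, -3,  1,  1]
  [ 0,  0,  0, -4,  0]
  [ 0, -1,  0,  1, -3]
A Jordan chain for λ = -4 of length 3:
v_1 = (-2, -2, -8, 0, -2)ᵀ
v_2 = (0, 2, -2, 0, 0)ᵀ
v_3 = (1, 0, 0, 0, 0)ᵀ

Let N = A − (-4)·I. We want v_3 with N^3 v_3 = 0 but N^2 v_3 ≠ 0; then v_{j-1} := N · v_j for j = 3, …, 2.

Pick v_3 = (1, 0, 0, 0, 0)ᵀ.
Then v_2 = N · v_3 = (0, 2, -2, 0, 0)ᵀ.
Then v_1 = N · v_2 = (-2, -2, -8, 0, -2)ᵀ.

Sanity check: (A − (-4)·I) v_1 = (0, 0, 0, 0, 0)ᵀ = 0. ✓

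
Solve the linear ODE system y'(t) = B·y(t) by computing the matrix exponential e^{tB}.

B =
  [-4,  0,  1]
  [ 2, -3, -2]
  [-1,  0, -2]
e^{tB} =
  [-t*exp(-3*t) + exp(-3*t), 0, t*exp(-3*t)]
  [2*t*exp(-3*t), exp(-3*t), -2*t*exp(-3*t)]
  [-t*exp(-3*t), 0, t*exp(-3*t) + exp(-3*t)]

Strategy: write B = P · J · P⁻¹ where J is a Jordan canonical form, so e^{tB} = P · e^{tJ} · P⁻¹, and e^{tJ} can be computed block-by-block.

B has Jordan form
J =
  [-3,  1,  0]
  [ 0, -3,  0]
  [ 0,  0, -3]
(up to reordering of blocks).

Per-block formulas:
  For a 2×2 Jordan block J_2(-3): exp(t · J_2(-3)) = e^(-3t)·(I + t·N), where N is the 2×2 nilpotent shift.
  For a 1×1 block at λ = -3: exp(t · [-3]) = [e^(-3t)].

After assembling e^{tJ} and conjugating by P, we get:

e^{tB} =
  [-t*exp(-3*t) + exp(-3*t), 0, t*exp(-3*t)]
  [2*t*exp(-3*t), exp(-3*t), -2*t*exp(-3*t)]
  [-t*exp(-3*t), 0, t*exp(-3*t) + exp(-3*t)]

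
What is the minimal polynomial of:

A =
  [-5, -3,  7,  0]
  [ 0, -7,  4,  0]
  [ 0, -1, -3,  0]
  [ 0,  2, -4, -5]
x^3 + 15*x^2 + 75*x + 125

The characteristic polynomial is χ_A(x) = (x + 5)^4, so the eigenvalues are known. The minimal polynomial is
  m_A(x) = Π_λ (x − λ)^{k_λ}
where k_λ is the size of the *largest* Jordan block for λ (equivalently, the smallest k with (A − λI)^k v = 0 for every generalised eigenvector v of λ).

  λ = -5: largest Jordan block has size 3, contributing (x + 5)^3

So m_A(x) = (x + 5)^3 = x^3 + 15*x^2 + 75*x + 125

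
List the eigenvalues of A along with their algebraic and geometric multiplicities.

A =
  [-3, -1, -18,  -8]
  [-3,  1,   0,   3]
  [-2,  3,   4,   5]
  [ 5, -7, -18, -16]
λ = -5: alg = 2, geom = 1; λ = -2: alg = 2, geom = 1

Step 1 — factor the characteristic polynomial to read off the algebraic multiplicities:
  χ_A(x) = (x + 2)^2*(x + 5)^2

Step 2 — compute geometric multiplicities via the rank-nullity identity g(λ) = n − rank(A − λI):
  rank(A − (-5)·I) = 3, so dim ker(A − (-5)·I) = n − 3 = 1
  rank(A − (-2)·I) = 3, so dim ker(A − (-2)·I) = n − 3 = 1

Summary:
  λ = -5: algebraic multiplicity = 2, geometric multiplicity = 1
  λ = -2: algebraic multiplicity = 2, geometric multiplicity = 1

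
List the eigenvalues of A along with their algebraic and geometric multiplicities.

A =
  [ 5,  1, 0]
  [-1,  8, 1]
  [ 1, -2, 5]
λ = 6: alg = 3, geom = 1

Step 1 — factor the characteristic polynomial to read off the algebraic multiplicities:
  χ_A(x) = (x - 6)^3

Step 2 — compute geometric multiplicities via the rank-nullity identity g(λ) = n − rank(A − λI):
  rank(A − (6)·I) = 2, so dim ker(A − (6)·I) = n − 2 = 1

Summary:
  λ = 6: algebraic multiplicity = 3, geometric multiplicity = 1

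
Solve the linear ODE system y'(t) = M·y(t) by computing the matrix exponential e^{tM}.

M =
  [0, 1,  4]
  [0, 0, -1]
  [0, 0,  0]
e^{tM} =
  [1, t, -t^2/2 + 4*t]
  [0, 1, -t]
  [0, 0, 1]

Strategy: write M = P · J · P⁻¹ where J is a Jordan canonical form, so e^{tM} = P · e^{tJ} · P⁻¹, and e^{tJ} can be computed block-by-block.

M has Jordan form
J =
  [0, 1, 0]
  [0, 0, 1]
  [0, 0, 0]
(up to reordering of blocks).

Per-block formulas:
  For a 3×3 Jordan block J_3(0): exp(t · J_3(0)) = e^(0t)·(I + t·N + (t^2/2)·N^2), where N is the 3×3 nilpotent shift.

After assembling e^{tJ} and conjugating by P, we get:

e^{tM} =
  [1, t, -t^2/2 + 4*t]
  [0, 1, -t]
  [0, 0, 1]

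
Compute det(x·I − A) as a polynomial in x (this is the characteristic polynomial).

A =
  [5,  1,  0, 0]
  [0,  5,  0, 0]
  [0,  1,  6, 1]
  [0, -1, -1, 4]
x^4 - 20*x^3 + 150*x^2 - 500*x + 625

Expanding det(x·I − A) (e.g. by cofactor expansion or by noting that A is similar to its Jordan form J, which has the same characteristic polynomial as A) gives
  χ_A(x) = x^4 - 20*x^3 + 150*x^2 - 500*x + 625
which factors as (x - 5)^4. The eigenvalues (with algebraic multiplicities) are λ = 5 with multiplicity 4.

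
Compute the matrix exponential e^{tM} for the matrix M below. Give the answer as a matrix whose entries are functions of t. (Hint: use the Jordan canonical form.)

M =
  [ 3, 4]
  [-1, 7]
e^{tM} =
  [-2*t*exp(5*t) + exp(5*t), 4*t*exp(5*t)]
  [-t*exp(5*t), 2*t*exp(5*t) + exp(5*t)]

Strategy: write M = P · J · P⁻¹ where J is a Jordan canonical form, so e^{tM} = P · e^{tJ} · P⁻¹, and e^{tJ} can be computed block-by-block.

M has Jordan form
J =
  [5, 1]
  [0, 5]
(up to reordering of blocks).

Per-block formulas:
  For a 2×2 Jordan block J_2(5): exp(t · J_2(5)) = e^(5t)·(I + t·N), where N is the 2×2 nilpotent shift.

After assembling e^{tJ} and conjugating by P, we get:

e^{tM} =
  [-2*t*exp(5*t) + exp(5*t), 4*t*exp(5*t)]
  [-t*exp(5*t), 2*t*exp(5*t) + exp(5*t)]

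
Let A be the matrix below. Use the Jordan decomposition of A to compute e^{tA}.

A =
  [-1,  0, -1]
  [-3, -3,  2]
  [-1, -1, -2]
e^{tA} =
  [t^2*exp(-2*t) + t*exp(-2*t) + exp(-2*t), t^2*exp(-2*t)/2, -t^2*exp(-2*t)/2 - t*exp(-2*t)]
  [-t^2*exp(-2*t) - 3*t*exp(-2*t), -t^2*exp(-2*t)/2 - t*exp(-2*t) + exp(-2*t), t^2*exp(-2*t)/2 + 2*t*exp(-2*t)]
  [t^2*exp(-2*t) - t*exp(-2*t), t^2*exp(-2*t)/2 - t*exp(-2*t), -t^2*exp(-2*t)/2 + exp(-2*t)]

Strategy: write A = P · J · P⁻¹ where J is a Jordan canonical form, so e^{tA} = P · e^{tJ} · P⁻¹, and e^{tJ} can be computed block-by-block.

A has Jordan form
J =
  [-2,  1,  0]
  [ 0, -2,  1]
  [ 0,  0, -2]
(up to reordering of blocks).

Per-block formulas:
  For a 3×3 Jordan block J_3(-2): exp(t · J_3(-2)) = e^(-2t)·(I + t·N + (t^2/2)·N^2), where N is the 3×3 nilpotent shift.

After assembling e^{tJ} and conjugating by P, we get:

e^{tA} =
  [t^2*exp(-2*t) + t*exp(-2*t) + exp(-2*t), t^2*exp(-2*t)/2, -t^2*exp(-2*t)/2 - t*exp(-2*t)]
  [-t^2*exp(-2*t) - 3*t*exp(-2*t), -t^2*exp(-2*t)/2 - t*exp(-2*t) + exp(-2*t), t^2*exp(-2*t)/2 + 2*t*exp(-2*t)]
  [t^2*exp(-2*t) - t*exp(-2*t), t^2*exp(-2*t)/2 - t*exp(-2*t), -t^2*exp(-2*t)/2 + exp(-2*t)]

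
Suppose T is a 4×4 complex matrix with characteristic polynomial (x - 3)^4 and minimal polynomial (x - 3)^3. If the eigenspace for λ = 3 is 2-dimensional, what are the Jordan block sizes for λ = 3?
Block sizes for λ = 3: [3, 1]

Step 1 — from the characteristic polynomial, algebraic multiplicity of λ = 3 is 4. From dim ker(T − (3)·I) = 2, there are exactly 2 Jordan blocks for λ = 3.
Step 2 — from the minimal polynomial, the factor (x − 3)^3 tells us the largest block for λ = 3 has size 3.
Step 3 — with total size 4, 2 blocks, and largest block 3, the block sizes (in nonincreasing order) are [3, 1].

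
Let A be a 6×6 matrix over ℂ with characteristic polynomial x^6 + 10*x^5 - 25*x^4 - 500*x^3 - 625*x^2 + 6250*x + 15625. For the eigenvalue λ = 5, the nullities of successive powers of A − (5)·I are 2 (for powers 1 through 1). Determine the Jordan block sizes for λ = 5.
Block sizes for λ = 5: [1, 1]

From the dimensions of kernels of powers, the number of Jordan blocks of size at least j is d_j − d_{j−1} where d_j = dim ker(N^j) (with d_0 = 0). Computing the differences gives [2].
The number of blocks of size exactly k is (#blocks of size ≥ k) − (#blocks of size ≥ k + 1), so the partition is: 2 block(s) of size 1.
In nonincreasing order the block sizes are [1, 1].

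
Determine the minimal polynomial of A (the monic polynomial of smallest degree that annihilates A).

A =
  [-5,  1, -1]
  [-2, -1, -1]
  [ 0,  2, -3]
x^3 + 9*x^2 + 27*x + 27

The characteristic polynomial is χ_A(x) = (x + 3)^3, so the eigenvalues are known. The minimal polynomial is
  m_A(x) = Π_λ (x − λ)^{k_λ}
where k_λ is the size of the *largest* Jordan block for λ (equivalently, the smallest k with (A − λI)^k v = 0 for every generalised eigenvector v of λ).

  λ = -3: largest Jordan block has size 3, contributing (x + 3)^3

So m_A(x) = (x + 3)^3 = x^3 + 9*x^2 + 27*x + 27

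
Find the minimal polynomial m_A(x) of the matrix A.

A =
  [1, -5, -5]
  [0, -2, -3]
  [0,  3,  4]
x^2 - 2*x + 1

The characteristic polynomial is χ_A(x) = (x - 1)^3, so the eigenvalues are known. The minimal polynomial is
  m_A(x) = Π_λ (x − λ)^{k_λ}
where k_λ is the size of the *largest* Jordan block for λ (equivalently, the smallest k with (A − λI)^k v = 0 for every generalised eigenvector v of λ).

  λ = 1: largest Jordan block has size 2, contributing (x − 1)^2

So m_A(x) = (x - 1)^2 = x^2 - 2*x + 1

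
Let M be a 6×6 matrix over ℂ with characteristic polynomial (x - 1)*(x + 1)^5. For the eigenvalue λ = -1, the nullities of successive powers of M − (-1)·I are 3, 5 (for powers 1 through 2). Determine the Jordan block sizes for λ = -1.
Block sizes for λ = -1: [2, 2, 1]

From the dimensions of kernels of powers, the number of Jordan blocks of size at least j is d_j − d_{j−1} where d_j = dim ker(N^j) (with d_0 = 0). Computing the differences gives [3, 2].
The number of blocks of size exactly k is (#blocks of size ≥ k) − (#blocks of size ≥ k + 1), so the partition is: 1 block(s) of size 1, 2 block(s) of size 2.
In nonincreasing order the block sizes are [2, 2, 1].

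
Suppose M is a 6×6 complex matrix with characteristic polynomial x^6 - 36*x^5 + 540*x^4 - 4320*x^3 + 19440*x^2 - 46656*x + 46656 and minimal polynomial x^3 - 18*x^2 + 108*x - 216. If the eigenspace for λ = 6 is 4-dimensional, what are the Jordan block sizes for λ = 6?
Block sizes for λ = 6: [3, 1, 1, 1]

Step 1 — from the characteristic polynomial, algebraic multiplicity of λ = 6 is 6. From dim ker(M − (6)·I) = 4, there are exactly 4 Jordan blocks for λ = 6.
Step 2 — from the minimal polynomial, the factor (x − 6)^3 tells us the largest block for λ = 6 has size 3.
Step 3 — with total size 6, 4 blocks, and largest block 3, the block sizes (in nonincreasing order) are [3, 1, 1, 1].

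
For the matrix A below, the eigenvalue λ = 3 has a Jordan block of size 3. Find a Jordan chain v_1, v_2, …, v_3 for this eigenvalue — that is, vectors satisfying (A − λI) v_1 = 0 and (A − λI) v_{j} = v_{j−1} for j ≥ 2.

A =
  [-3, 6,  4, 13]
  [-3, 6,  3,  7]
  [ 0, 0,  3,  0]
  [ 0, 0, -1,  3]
A Jordan chain for λ = 3 of length 3:
v_1 = (-1, -1, 0, 0)ᵀ
v_2 = (-2, 0, 0, -1)ᵀ
v_3 = (1, 0, 1, 0)ᵀ

Let N = A − (3)·I. We want v_3 with N^3 v_3 = 0 but N^2 v_3 ≠ 0; then v_{j-1} := N · v_j for j = 3, …, 2.

Pick v_3 = (1, 0, 1, 0)ᵀ.
Then v_2 = N · v_3 = (-2, 0, 0, -1)ᵀ.
Then v_1 = N · v_2 = (-1, -1, 0, 0)ᵀ.

Sanity check: (A − (3)·I) v_1 = (0, 0, 0, 0)ᵀ = 0. ✓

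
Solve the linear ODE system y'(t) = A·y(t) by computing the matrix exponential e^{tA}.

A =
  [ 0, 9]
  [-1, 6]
e^{tA} =
  [-3*t*exp(3*t) + exp(3*t), 9*t*exp(3*t)]
  [-t*exp(3*t), 3*t*exp(3*t) + exp(3*t)]

Strategy: write A = P · J · P⁻¹ where J is a Jordan canonical form, so e^{tA} = P · e^{tJ} · P⁻¹, and e^{tJ} can be computed block-by-block.

A has Jordan form
J =
  [3, 1]
  [0, 3]
(up to reordering of blocks).

Per-block formulas:
  For a 2×2 Jordan block J_2(3): exp(t · J_2(3)) = e^(3t)·(I + t·N), where N is the 2×2 nilpotent shift.

After assembling e^{tJ} and conjugating by P, we get:

e^{tA} =
  [-3*t*exp(3*t) + exp(3*t), 9*t*exp(3*t)]
  [-t*exp(3*t), 3*t*exp(3*t) + exp(3*t)]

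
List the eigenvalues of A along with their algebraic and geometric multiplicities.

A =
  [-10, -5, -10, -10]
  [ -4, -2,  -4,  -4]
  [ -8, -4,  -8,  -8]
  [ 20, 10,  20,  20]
λ = 0: alg = 4, geom = 3

Step 1 — factor the characteristic polynomial to read off the algebraic multiplicities:
  χ_A(x) = x^4

Step 2 — compute geometric multiplicities via the rank-nullity identity g(λ) = n − rank(A − λI):
  rank(A − (0)·I) = 1, so dim ker(A − (0)·I) = n − 1 = 3

Summary:
  λ = 0: algebraic multiplicity = 4, geometric multiplicity = 3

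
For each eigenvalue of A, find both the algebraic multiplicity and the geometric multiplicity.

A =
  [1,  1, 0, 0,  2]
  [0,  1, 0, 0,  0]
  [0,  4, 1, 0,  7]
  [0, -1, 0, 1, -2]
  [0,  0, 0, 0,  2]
λ = 1: alg = 4, geom = 3; λ = 2: alg = 1, geom = 1

Step 1 — factor the characteristic polynomial to read off the algebraic multiplicities:
  χ_A(x) = (x - 2)*(x - 1)^4

Step 2 — compute geometric multiplicities via the rank-nullity identity g(λ) = n − rank(A − λI):
  rank(A − (1)·I) = 2, so dim ker(A − (1)·I) = n − 2 = 3
  rank(A − (2)·I) = 4, so dim ker(A − (2)·I) = n − 4 = 1

Summary:
  λ = 1: algebraic multiplicity = 4, geometric multiplicity = 3
  λ = 2: algebraic multiplicity = 1, geometric multiplicity = 1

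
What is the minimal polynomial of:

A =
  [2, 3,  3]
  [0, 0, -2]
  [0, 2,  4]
x^2 - 4*x + 4

The characteristic polynomial is χ_A(x) = (x - 2)^3, so the eigenvalues are known. The minimal polynomial is
  m_A(x) = Π_λ (x − λ)^{k_λ}
where k_λ is the size of the *largest* Jordan block for λ (equivalently, the smallest k with (A − λI)^k v = 0 for every generalised eigenvector v of λ).

  λ = 2: largest Jordan block has size 2, contributing (x − 2)^2

So m_A(x) = (x - 2)^2 = x^2 - 4*x + 4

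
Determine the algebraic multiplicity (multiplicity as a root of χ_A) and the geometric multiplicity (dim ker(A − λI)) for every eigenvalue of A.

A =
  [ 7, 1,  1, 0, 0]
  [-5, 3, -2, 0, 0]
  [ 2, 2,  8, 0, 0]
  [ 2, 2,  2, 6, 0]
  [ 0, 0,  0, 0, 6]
λ = 6: alg = 5, geom = 3

Step 1 — factor the characteristic polynomial to read off the algebraic multiplicities:
  χ_A(x) = (x - 6)^5

Step 2 — compute geometric multiplicities via the rank-nullity identity g(λ) = n − rank(A − λI):
  rank(A − (6)·I) = 2, so dim ker(A − (6)·I) = n − 2 = 3

Summary:
  λ = 6: algebraic multiplicity = 5, geometric multiplicity = 3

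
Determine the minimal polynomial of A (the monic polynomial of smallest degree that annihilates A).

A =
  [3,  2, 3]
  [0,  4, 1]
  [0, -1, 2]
x^3 - 9*x^2 + 27*x - 27

The characteristic polynomial is χ_A(x) = (x - 3)^3, so the eigenvalues are known. The minimal polynomial is
  m_A(x) = Π_λ (x − λ)^{k_λ}
where k_λ is the size of the *largest* Jordan block for λ (equivalently, the smallest k with (A − λI)^k v = 0 for every generalised eigenvector v of λ).

  λ = 3: largest Jordan block has size 3, contributing (x − 3)^3

So m_A(x) = (x - 3)^3 = x^3 - 9*x^2 + 27*x - 27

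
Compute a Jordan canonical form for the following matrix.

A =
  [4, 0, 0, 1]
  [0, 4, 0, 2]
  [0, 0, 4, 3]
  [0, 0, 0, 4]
J_2(4) ⊕ J_1(4) ⊕ J_1(4)

The characteristic polynomial is
  det(x·I − A) = x^4 - 16*x^3 + 96*x^2 - 256*x + 256 = (x - 4)^4

Eigenvalues and multiplicities (the geometric multiplicity of λ is n − rank(A − λI), which equals the number of Jordan blocks for λ):
  λ = 4: algebraic multiplicity = 4, geometric multiplicity = 3

Determining the block sizes for each eigenvalue:
  λ = 4: 3 blocks summing to 4 forces exactly one block of size 2 and the rest size 1 → block sizes [2, 1, 1]

Assembling the blocks gives a Jordan form
J =
  [4, 1, 0, 0]
  [0, 4, 0, 0]
  [0, 0, 4, 0]
  [0, 0, 0, 4]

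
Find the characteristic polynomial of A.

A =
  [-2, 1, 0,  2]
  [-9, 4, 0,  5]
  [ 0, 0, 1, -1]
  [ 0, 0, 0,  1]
x^4 - 4*x^3 + 6*x^2 - 4*x + 1

Expanding det(x·I − A) (e.g. by cofactor expansion or by noting that A is similar to its Jordan form J, which has the same characteristic polynomial as A) gives
  χ_A(x) = x^4 - 4*x^3 + 6*x^2 - 4*x + 1
which factors as (x - 1)^4. The eigenvalues (with algebraic multiplicities) are λ = 1 with multiplicity 4.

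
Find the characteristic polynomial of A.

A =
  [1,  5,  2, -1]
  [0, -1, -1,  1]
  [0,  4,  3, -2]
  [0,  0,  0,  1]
x^4 - 4*x^3 + 6*x^2 - 4*x + 1

Expanding det(x·I − A) (e.g. by cofactor expansion or by noting that A is similar to its Jordan form J, which has the same characteristic polynomial as A) gives
  χ_A(x) = x^4 - 4*x^3 + 6*x^2 - 4*x + 1
which factors as (x - 1)^4. The eigenvalues (with algebraic multiplicities) are λ = 1 with multiplicity 4.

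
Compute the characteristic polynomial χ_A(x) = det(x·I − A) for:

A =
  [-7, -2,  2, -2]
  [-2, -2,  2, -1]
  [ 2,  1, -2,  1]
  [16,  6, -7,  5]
x^4 + 6*x^3 + 12*x^2 + 10*x + 3

Expanding det(x·I − A) (e.g. by cofactor expansion or by noting that A is similar to its Jordan form J, which has the same characteristic polynomial as A) gives
  χ_A(x) = x^4 + 6*x^3 + 12*x^2 + 10*x + 3
which factors as (x + 1)^3*(x + 3). The eigenvalues (with algebraic multiplicities) are λ = -3 with multiplicity 1, λ = -1 with multiplicity 3.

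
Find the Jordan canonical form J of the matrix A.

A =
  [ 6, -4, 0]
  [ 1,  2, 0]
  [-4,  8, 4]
J_2(4) ⊕ J_1(4)

The characteristic polynomial is
  det(x·I − A) = x^3 - 12*x^2 + 48*x - 64 = (x - 4)^3

Eigenvalues and multiplicities (the geometric multiplicity of λ is n − rank(A − λI), which equals the number of Jordan blocks for λ):
  λ = 4: algebraic multiplicity = 3, geometric multiplicity = 2

Determining the block sizes for each eigenvalue:
  λ = 4: 2 blocks summing to 3 forces exactly one block of size 2 and the rest size 1 → block sizes [2, 1]

Assembling the blocks gives a Jordan form
J =
  [4, 1, 0]
  [0, 4, 0]
  [0, 0, 4]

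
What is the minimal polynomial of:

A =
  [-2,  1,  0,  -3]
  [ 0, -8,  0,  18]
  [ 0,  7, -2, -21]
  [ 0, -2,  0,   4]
x^2 + 4*x + 4

The characteristic polynomial is χ_A(x) = (x + 2)^4, so the eigenvalues are known. The minimal polynomial is
  m_A(x) = Π_λ (x − λ)^{k_λ}
where k_λ is the size of the *largest* Jordan block for λ (equivalently, the smallest k with (A − λI)^k v = 0 for every generalised eigenvector v of λ).

  λ = -2: largest Jordan block has size 2, contributing (x + 2)^2

So m_A(x) = (x + 2)^2 = x^2 + 4*x + 4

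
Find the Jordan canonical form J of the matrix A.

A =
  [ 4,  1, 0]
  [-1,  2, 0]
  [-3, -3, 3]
J_2(3) ⊕ J_1(3)

The characteristic polynomial is
  det(x·I − A) = x^3 - 9*x^2 + 27*x - 27 = (x - 3)^3

Eigenvalues and multiplicities (the geometric multiplicity of λ is n − rank(A − λI), which equals the number of Jordan blocks for λ):
  λ = 3: algebraic multiplicity = 3, geometric multiplicity = 2

Determining the block sizes for each eigenvalue:
  λ = 3: 2 blocks summing to 3 forces exactly one block of size 2 and the rest size 1 → block sizes [2, 1]

Assembling the blocks gives a Jordan form
J =
  [3, 1, 0]
  [0, 3, 0]
  [0, 0, 3]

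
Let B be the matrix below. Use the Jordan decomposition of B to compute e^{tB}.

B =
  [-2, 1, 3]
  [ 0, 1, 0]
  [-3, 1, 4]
e^{tB} =
  [-3*t*exp(t) + exp(t), t*exp(t), 3*t*exp(t)]
  [0, exp(t), 0]
  [-3*t*exp(t), t*exp(t), 3*t*exp(t) + exp(t)]

Strategy: write B = P · J · P⁻¹ where J is a Jordan canonical form, so e^{tB} = P · e^{tJ} · P⁻¹, and e^{tJ} can be computed block-by-block.

B has Jordan form
J =
  [1, 1, 0]
  [0, 1, 0]
  [0, 0, 1]
(up to reordering of blocks).

Per-block formulas:
  For a 2×2 Jordan block J_2(1): exp(t · J_2(1)) = e^(1t)·(I + t·N), where N is the 2×2 nilpotent shift.
  For a 1×1 block at λ = 1: exp(t · [1]) = [e^(1t)].

After assembling e^{tJ} and conjugating by P, we get:

e^{tB} =
  [-3*t*exp(t) + exp(t), t*exp(t), 3*t*exp(t)]
  [0, exp(t), 0]
  [-3*t*exp(t), t*exp(t), 3*t*exp(t) + exp(t)]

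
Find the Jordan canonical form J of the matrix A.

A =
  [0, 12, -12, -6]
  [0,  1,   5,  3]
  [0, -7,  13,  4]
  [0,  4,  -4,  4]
J_1(0) ⊕ J_3(6)

The characteristic polynomial is
  det(x·I − A) = x^4 - 18*x^3 + 108*x^2 - 216*x = x*(x - 6)^3

Eigenvalues and multiplicities (the geometric multiplicity of λ is n − rank(A − λI), which equals the number of Jordan blocks for λ):
  λ = 0: algebraic multiplicity = 1, geometric multiplicity = 1
  λ = 6: algebraic multiplicity = 3, geometric multiplicity = 1

Determining the block sizes for each eigenvalue:
  λ = 0: one block (gm = 1), so the single block has size am = 1 → block sizes [1]
  λ = 6: one block (gm = 1), so the single block has size am = 3 → block sizes [3]

Assembling the blocks gives a Jordan form
J =
  [0, 0, 0, 0]
  [0, 6, 1, 0]
  [0, 0, 6, 1]
  [0, 0, 0, 6]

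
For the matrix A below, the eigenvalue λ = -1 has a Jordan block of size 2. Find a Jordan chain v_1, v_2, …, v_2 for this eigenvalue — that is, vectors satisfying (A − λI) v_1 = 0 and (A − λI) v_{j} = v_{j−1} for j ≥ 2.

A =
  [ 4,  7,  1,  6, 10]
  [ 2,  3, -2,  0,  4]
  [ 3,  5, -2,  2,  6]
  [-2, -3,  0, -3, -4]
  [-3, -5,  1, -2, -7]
A Jordan chain for λ = -1 of length 2:
v_1 = (5, 2, 3, -2, -3)ᵀ
v_2 = (1, 0, 0, 0, 0)ᵀ

Let N = A − (-1)·I. We want v_2 with N^2 v_2 = 0 but N^1 v_2 ≠ 0; then v_{j-1} := N · v_j for j = 2, …, 2.

Pick v_2 = (1, 0, 0, 0, 0)ᵀ.
Then v_1 = N · v_2 = (5, 2, 3, -2, -3)ᵀ.

Sanity check: (A − (-1)·I) v_1 = (0, 0, 0, 0, 0)ᵀ = 0. ✓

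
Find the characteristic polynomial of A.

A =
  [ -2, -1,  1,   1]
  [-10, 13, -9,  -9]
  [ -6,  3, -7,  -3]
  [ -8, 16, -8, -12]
x^4 + 8*x^3 - 128*x - 256

Expanding det(x·I − A) (e.g. by cofactor expansion or by noting that A is similar to its Jordan form J, which has the same characteristic polynomial as A) gives
  χ_A(x) = x^4 + 8*x^3 - 128*x - 256
which factors as (x - 4)*(x + 4)^3. The eigenvalues (with algebraic multiplicities) are λ = -4 with multiplicity 3, λ = 4 with multiplicity 1.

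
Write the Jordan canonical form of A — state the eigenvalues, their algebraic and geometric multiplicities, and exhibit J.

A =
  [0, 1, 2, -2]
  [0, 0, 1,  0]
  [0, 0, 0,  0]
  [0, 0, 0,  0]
J_3(0) ⊕ J_1(0)

The characteristic polynomial is
  det(x·I − A) = x^4

Eigenvalues and multiplicities (the geometric multiplicity of λ is n − rank(A − λI), which equals the number of Jordan blocks for λ):
  λ = 0: algebraic multiplicity = 4, geometric multiplicity = 2

Determining the block sizes for each eigenvalue:
  λ = 0: with am = 4 and gm = 2, the partition is not yet determined (e.g. several partitions of 4 into 2 parts exist). Let N = A − (0)·I. Computing rank(N^1) = 2, rank(N^2) = 1, rank(N^3) = 0; the number of blocks of size ≥ j is rank(N^{j−1}) − rank(N^j), giving [2, 1, 1]. So we have 1 block(s) of size 3, 1 block(s) of size 1 → block sizes [3, 1]

Assembling the blocks gives a Jordan form
J =
  [0, 1, 0, 0]
  [0, 0, 1, 0]
  [0, 0, 0, 0]
  [0, 0, 0, 0]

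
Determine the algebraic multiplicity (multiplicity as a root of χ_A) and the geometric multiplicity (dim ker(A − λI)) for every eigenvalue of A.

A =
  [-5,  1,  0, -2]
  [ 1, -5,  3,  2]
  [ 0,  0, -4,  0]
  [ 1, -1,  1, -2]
λ = -4: alg = 4, geom = 2

Step 1 — factor the characteristic polynomial to read off the algebraic multiplicities:
  χ_A(x) = (x + 4)^4

Step 2 — compute geometric multiplicities via the rank-nullity identity g(λ) = n − rank(A − λI):
  rank(A − (-4)·I) = 2, so dim ker(A − (-4)·I) = n − 2 = 2

Summary:
  λ = -4: algebraic multiplicity = 4, geometric multiplicity = 2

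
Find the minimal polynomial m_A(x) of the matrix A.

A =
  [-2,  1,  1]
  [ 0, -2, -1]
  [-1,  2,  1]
x^3 + 3*x^2 + 3*x + 1

The characteristic polynomial is χ_A(x) = (x + 1)^3, so the eigenvalues are known. The minimal polynomial is
  m_A(x) = Π_λ (x − λ)^{k_λ}
where k_λ is the size of the *largest* Jordan block for λ (equivalently, the smallest k with (A − λI)^k v = 0 for every generalised eigenvector v of λ).

  λ = -1: largest Jordan block has size 3, contributing (x + 1)^3

So m_A(x) = (x + 1)^3 = x^3 + 3*x^2 + 3*x + 1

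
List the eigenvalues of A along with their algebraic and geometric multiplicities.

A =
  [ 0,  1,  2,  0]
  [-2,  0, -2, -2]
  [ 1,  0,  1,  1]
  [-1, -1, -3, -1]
λ = 0: alg = 4, geom = 2

Step 1 — factor the characteristic polynomial to read off the algebraic multiplicities:
  χ_A(x) = x^4

Step 2 — compute geometric multiplicities via the rank-nullity identity g(λ) = n − rank(A − λI):
  rank(A − (0)·I) = 2, so dim ker(A − (0)·I) = n − 2 = 2

Summary:
  λ = 0: algebraic multiplicity = 4, geometric multiplicity = 2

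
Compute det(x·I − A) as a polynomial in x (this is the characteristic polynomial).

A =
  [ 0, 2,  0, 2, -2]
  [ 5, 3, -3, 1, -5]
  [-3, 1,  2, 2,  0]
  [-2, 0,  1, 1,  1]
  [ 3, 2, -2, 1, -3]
x^5 - 3*x^4 + 3*x^3 - x^2

Expanding det(x·I − A) (e.g. by cofactor expansion or by noting that A is similar to its Jordan form J, which has the same characteristic polynomial as A) gives
  χ_A(x) = x^5 - 3*x^4 + 3*x^3 - x^2
which factors as x^2*(x - 1)^3. The eigenvalues (with algebraic multiplicities) are λ = 0 with multiplicity 2, λ = 1 with multiplicity 3.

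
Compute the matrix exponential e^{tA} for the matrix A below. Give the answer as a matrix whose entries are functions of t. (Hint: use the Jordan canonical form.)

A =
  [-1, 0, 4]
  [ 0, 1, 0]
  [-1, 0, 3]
e^{tA} =
  [-2*t*exp(t) + exp(t), 0, 4*t*exp(t)]
  [0, exp(t), 0]
  [-t*exp(t), 0, 2*t*exp(t) + exp(t)]

Strategy: write A = P · J · P⁻¹ where J is a Jordan canonical form, so e^{tA} = P · e^{tJ} · P⁻¹, and e^{tJ} can be computed block-by-block.

A has Jordan form
J =
  [1, 1, 0]
  [0, 1, 0]
  [0, 0, 1]
(up to reordering of blocks).

Per-block formulas:
  For a 1×1 block at λ = 1: exp(t · [1]) = [e^(1t)].
  For a 2×2 Jordan block J_2(1): exp(t · J_2(1)) = e^(1t)·(I + t·N), where N is the 2×2 nilpotent shift.

After assembling e^{tJ} and conjugating by P, we get:

e^{tA} =
  [-2*t*exp(t) + exp(t), 0, 4*t*exp(t)]
  [0, exp(t), 0]
  [-t*exp(t), 0, 2*t*exp(t) + exp(t)]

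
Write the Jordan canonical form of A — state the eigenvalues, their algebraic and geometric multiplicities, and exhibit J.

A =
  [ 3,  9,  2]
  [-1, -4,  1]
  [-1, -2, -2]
J_3(-1)

The characteristic polynomial is
  det(x·I − A) = x^3 + 3*x^2 + 3*x + 1 = (x + 1)^3

Eigenvalues and multiplicities (the geometric multiplicity of λ is n − rank(A − λI), which equals the number of Jordan blocks for λ):
  λ = -1: algebraic multiplicity = 3, geometric multiplicity = 1

Determining the block sizes for each eigenvalue:
  λ = -1: one block (gm = 1), so the single block has size am = 3 → block sizes [3]

Assembling the blocks gives a Jordan form
J =
  [-1,  1,  0]
  [ 0, -1,  1]
  [ 0,  0, -1]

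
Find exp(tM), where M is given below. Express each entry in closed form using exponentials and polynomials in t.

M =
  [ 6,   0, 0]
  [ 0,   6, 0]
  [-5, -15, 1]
e^{tM} =
  [exp(6*t), 0, 0]
  [0, exp(6*t), 0]
  [-exp(6*t) + exp(t), -3*exp(6*t) + 3*exp(t), exp(t)]

Strategy: write M = P · J · P⁻¹ where J is a Jordan canonical form, so e^{tM} = P · e^{tJ} · P⁻¹, and e^{tJ} can be computed block-by-block.

M has Jordan form
J =
  [1, 0, 0]
  [0, 6, 0]
  [0, 0, 6]
(up to reordering of blocks).

Per-block formulas:
  For a 1×1 block at λ = 6: exp(t · [6]) = [e^(6t)].
  For a 1×1 block at λ = 1: exp(t · [1]) = [e^(1t)].

After assembling e^{tJ} and conjugating by P, we get:

e^{tM} =
  [exp(6*t), 0, 0]
  [0, exp(6*t), 0]
  [-exp(6*t) + exp(t), -3*exp(6*t) + 3*exp(t), exp(t)]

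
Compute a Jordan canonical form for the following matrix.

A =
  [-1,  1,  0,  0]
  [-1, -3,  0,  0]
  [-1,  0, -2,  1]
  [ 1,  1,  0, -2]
J_2(-2) ⊕ J_2(-2)

The characteristic polynomial is
  det(x·I − A) = x^4 + 8*x^3 + 24*x^2 + 32*x + 16 = (x + 2)^4

Eigenvalues and multiplicities (the geometric multiplicity of λ is n − rank(A − λI), which equals the number of Jordan blocks for λ):
  λ = -2: algebraic multiplicity = 4, geometric multiplicity = 2

Determining the block sizes for each eigenvalue:
  λ = -2: with am = 4 and gm = 2, the partition is not yet determined (e.g. several partitions of 4 into 2 parts exist). Let N = A − (-2)·I. Computing rank(N^1) = 2, rank(N^2) = 0; the number of blocks of size ≥ j is rank(N^{j−1}) − rank(N^j), giving [2, 2]. So we have 2 block(s) of size 2 → block sizes [2, 2]

Assembling the blocks gives a Jordan form
J =
  [-2,  1,  0,  0]
  [ 0, -2,  0,  0]
  [ 0,  0, -2,  1]
  [ 0,  0,  0, -2]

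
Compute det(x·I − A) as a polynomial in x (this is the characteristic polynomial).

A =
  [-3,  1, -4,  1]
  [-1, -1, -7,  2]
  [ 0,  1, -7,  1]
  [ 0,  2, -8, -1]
x^4 + 12*x^3 + 54*x^2 + 108*x + 81

Expanding det(x·I − A) (e.g. by cofactor expansion or by noting that A is similar to its Jordan form J, which has the same characteristic polynomial as A) gives
  χ_A(x) = x^4 + 12*x^3 + 54*x^2 + 108*x + 81
which factors as (x + 3)^4. The eigenvalues (with algebraic multiplicities) are λ = -3 with multiplicity 4.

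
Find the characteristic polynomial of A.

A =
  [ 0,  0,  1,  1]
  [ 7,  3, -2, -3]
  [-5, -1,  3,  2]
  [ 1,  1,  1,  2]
x^4 - 8*x^3 + 24*x^2 - 32*x + 16

Expanding det(x·I − A) (e.g. by cofactor expansion or by noting that A is similar to its Jordan form J, which has the same characteristic polynomial as A) gives
  χ_A(x) = x^4 - 8*x^3 + 24*x^2 - 32*x + 16
which factors as (x - 2)^4. The eigenvalues (with algebraic multiplicities) are λ = 2 with multiplicity 4.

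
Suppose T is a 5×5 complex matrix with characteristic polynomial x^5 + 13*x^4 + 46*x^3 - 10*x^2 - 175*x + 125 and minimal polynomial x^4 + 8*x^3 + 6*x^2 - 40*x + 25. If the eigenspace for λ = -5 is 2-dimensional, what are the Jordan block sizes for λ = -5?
Block sizes for λ = -5: [2, 1]

Step 1 — from the characteristic polynomial, algebraic multiplicity of λ = -5 is 3. From dim ker(T − (-5)·I) = 2, there are exactly 2 Jordan blocks for λ = -5.
Step 2 — from the minimal polynomial, the factor (x + 5)^2 tells us the largest block for λ = -5 has size 2.
Step 3 — with total size 3, 2 blocks, and largest block 2, the block sizes (in nonincreasing order) are [2, 1].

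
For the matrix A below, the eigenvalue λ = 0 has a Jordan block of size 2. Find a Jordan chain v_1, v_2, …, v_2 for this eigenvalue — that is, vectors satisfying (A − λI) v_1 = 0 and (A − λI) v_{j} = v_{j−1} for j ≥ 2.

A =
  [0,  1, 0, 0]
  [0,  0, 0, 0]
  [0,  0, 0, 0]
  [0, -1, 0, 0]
A Jordan chain for λ = 0 of length 2:
v_1 = (1, 0, 0, -1)ᵀ
v_2 = (0, 1, 0, 0)ᵀ

Let N = A − (0)·I. We want v_2 with N^2 v_2 = 0 but N^1 v_2 ≠ 0; then v_{j-1} := N · v_j for j = 2, …, 2.

Pick v_2 = (0, 1, 0, 0)ᵀ.
Then v_1 = N · v_2 = (1, 0, 0, -1)ᵀ.

Sanity check: (A − (0)·I) v_1 = (0, 0, 0, 0)ᵀ = 0. ✓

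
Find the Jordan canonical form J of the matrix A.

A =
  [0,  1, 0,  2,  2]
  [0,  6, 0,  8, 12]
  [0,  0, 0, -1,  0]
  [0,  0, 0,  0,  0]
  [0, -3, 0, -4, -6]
J_2(0) ⊕ J_2(0) ⊕ J_1(0)

The characteristic polynomial is
  det(x·I − A) = x^5

Eigenvalues and multiplicities (the geometric multiplicity of λ is n − rank(A − λI), which equals the number of Jordan blocks for λ):
  λ = 0: algebraic multiplicity = 5, geometric multiplicity = 3

Determining the block sizes for each eigenvalue:
  λ = 0: with am = 5 and gm = 3, the partition is not yet determined (e.g. several partitions of 5 into 3 parts exist). Let N = A − (0)·I. Computing rank(N^1) = 2, rank(N^2) = 0; the number of blocks of size ≥ j is rank(N^{j−1}) − rank(N^j), giving [3, 2]. So we have 2 block(s) of size 2, 1 block(s) of size 1 → block sizes [2, 2, 1]

Assembling the blocks gives a Jordan form
J =
  [0, 1, 0, 0, 0]
  [0, 0, 0, 0, 0]
  [0, 0, 0, 1, 0]
  [0, 0, 0, 0, 0]
  [0, 0, 0, 0, 0]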